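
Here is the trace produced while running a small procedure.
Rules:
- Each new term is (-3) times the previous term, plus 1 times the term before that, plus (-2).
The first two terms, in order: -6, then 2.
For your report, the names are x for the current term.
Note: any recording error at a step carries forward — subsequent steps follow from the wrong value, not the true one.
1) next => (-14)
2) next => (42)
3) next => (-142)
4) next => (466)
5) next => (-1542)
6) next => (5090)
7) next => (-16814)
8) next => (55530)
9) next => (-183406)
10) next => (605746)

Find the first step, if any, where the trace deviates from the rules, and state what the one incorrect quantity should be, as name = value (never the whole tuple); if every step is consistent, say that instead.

step 1: x = -3*(2) + (1)*(-6) + (-2) = -14 -> checks out
step 2: x = -3*(-14) + (1)*(2) + (-2) = 42 -> confirmed correct
step 3: x = -3*(42) + (1)*(-14) + (-2) = -142 -> verified
step 4: x = -3*(-142) + (1)*(42) + (-2) = 466 -> no discrepancy
step 5: x = -3*(466) + (1)*(-142) + (-2) = -1542 -> same as recorded
step 6: x = -3*(-1542) + (1)*(466) + (-2) = 5090 -> agrees with the trace
step 7: x = -3*(5090) + (1)*(-1542) + (-2) = -16814 -> verified
step 8: x = -3*(-16814) + (1)*(5090) + (-2) = 55530 -> exactly as logged
step 9: x = -3*(55530) + (1)*(-16814) + (-2) = -183406 -> checks out
step 10: x = -3*(-183406) + (1)*(55530) + (-2) = 605746 -> checks out
No step deviates from the rules.

no error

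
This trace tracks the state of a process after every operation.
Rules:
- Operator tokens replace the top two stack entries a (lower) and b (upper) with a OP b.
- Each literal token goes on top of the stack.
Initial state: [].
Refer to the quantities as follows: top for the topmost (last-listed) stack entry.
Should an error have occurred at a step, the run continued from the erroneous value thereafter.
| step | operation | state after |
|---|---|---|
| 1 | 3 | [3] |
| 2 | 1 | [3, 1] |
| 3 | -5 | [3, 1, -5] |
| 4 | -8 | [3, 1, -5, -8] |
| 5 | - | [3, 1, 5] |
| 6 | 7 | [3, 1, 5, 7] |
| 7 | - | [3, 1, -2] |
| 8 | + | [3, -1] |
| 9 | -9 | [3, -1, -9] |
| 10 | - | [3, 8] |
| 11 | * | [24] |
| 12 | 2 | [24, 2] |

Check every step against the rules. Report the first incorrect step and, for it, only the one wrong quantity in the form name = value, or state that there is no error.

1. push 3: top = 3 (no discrepancy)
2. push 1: top = 1 (agrees with the trace)
3. push -5: top = -5 (verified)
4. push -8: top = -8 (no discrepancy)
5. -5 - -8 = 3 (not what was recorded)
First deviation found at step 5; the corrected entry is top = 3.

step 5, top = 3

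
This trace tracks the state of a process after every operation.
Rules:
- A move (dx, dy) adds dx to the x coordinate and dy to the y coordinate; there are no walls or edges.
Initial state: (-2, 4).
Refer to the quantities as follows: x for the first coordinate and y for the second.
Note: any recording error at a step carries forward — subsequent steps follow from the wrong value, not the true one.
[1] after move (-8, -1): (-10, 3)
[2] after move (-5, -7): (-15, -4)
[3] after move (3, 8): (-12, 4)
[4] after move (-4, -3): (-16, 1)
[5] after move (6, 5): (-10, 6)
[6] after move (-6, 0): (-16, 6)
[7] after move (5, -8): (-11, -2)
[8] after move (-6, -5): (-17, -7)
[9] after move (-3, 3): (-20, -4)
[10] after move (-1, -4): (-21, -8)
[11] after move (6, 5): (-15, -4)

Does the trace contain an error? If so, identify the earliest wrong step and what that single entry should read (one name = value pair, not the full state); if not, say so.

step 11, y = -3

Step 1: x = -2 + (-8) = -10, y = 4 + (-1) = 3 — in agreement.
Step 2: x = -10 + (-5) = -15, y = 3 + (-7) = -4 — same as recorded.
Step 3: x = -15 + (3) = -12, y = -4 + (8) = 4 — in agreement.
Step 4: x = -12 + (-4) = -16, y = 4 + (-3) = 1 — matches.
Step 5: x = -16 + (6) = -10, y = 1 + (5) = 6 — verified.
Step 6: x = -10 + (-6) = -16, y = 6 + (0) = 6 — no discrepancy.
Step 7: x = -16 + (5) = -11, y = 6 + (-8) = -2 — exactly as logged.
Step 8: x = -11 + (-6) = -17, y = -2 + (-5) = -7 — verified.
Step 9: x = -17 + (-3) = -20, y = -7 + (3) = -4 — in agreement.
Step 10: x = -20 + (-1) = -21, y = -4 + (-4) = -8 — verified.
Step 11: x = -21 + (6) = -15, y = -8 + (5) = -3 — the trace has a different value.
Step 11 is the first one off; corrected, y = -3.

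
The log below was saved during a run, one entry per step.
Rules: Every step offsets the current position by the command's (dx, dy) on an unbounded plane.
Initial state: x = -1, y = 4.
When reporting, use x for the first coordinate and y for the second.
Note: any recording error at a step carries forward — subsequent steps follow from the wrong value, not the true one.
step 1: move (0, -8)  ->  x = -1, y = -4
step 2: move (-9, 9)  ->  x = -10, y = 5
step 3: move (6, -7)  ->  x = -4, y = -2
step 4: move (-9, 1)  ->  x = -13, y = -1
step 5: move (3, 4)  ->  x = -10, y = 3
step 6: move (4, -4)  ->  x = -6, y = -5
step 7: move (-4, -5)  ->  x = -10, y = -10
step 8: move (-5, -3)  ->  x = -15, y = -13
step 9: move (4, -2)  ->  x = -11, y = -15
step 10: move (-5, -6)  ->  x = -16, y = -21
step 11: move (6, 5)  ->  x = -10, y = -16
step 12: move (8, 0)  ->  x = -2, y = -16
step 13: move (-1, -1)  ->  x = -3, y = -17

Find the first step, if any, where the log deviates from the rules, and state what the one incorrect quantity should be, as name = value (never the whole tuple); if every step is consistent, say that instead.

step 6, y = -1

Recomputing the run from the initial state:
step 1: x = -1, y = -4
step 2: x = -10, y = 5
step 3: x = -4, y = -2
step 4: x = -13, y = -1
step 5: x = -10, y = 3
step 6: x = -6, y = -1
step 7: x = -10, y = -6
step 8: x = -15, y = -9
step 9: x = -11, y = -11
step 10: x = -16, y = -17
step 11: x = -10, y = -12
step 12: x = -2, y = -12
step 13: x = -3, y = -13
The first disagreement with the log is at step 6, where the value should be y = -1.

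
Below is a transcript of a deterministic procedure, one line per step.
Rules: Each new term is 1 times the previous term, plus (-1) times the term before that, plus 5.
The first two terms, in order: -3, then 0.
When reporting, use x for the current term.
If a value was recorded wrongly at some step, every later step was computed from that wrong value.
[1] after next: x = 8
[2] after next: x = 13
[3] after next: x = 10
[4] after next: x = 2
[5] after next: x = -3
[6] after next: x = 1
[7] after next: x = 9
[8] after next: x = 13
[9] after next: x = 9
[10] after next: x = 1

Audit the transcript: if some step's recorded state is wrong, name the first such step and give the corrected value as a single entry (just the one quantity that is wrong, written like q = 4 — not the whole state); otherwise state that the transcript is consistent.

step 6, x = 0

1. x = 1*(0) + (-1)*(-3) + (5) = 8 (same as recorded)
2. x = 1*(8) + (-1)*(0) + (5) = 13 (no discrepancy)
3. x = 1*(13) + (-1)*(8) + (5) = 10 (same as recorded)
4. x = 1*(10) + (-1)*(13) + (5) = 2 (no discrepancy)
5. x = 1*(2) + (-1)*(10) + (5) = -3 (exactly as logged)
6. x = 1*(-3) + (-1)*(2) + (5) = 0 (the transcript has a different value)
The audit stops at step 6: the recorded entry is wrong and should be x = 0.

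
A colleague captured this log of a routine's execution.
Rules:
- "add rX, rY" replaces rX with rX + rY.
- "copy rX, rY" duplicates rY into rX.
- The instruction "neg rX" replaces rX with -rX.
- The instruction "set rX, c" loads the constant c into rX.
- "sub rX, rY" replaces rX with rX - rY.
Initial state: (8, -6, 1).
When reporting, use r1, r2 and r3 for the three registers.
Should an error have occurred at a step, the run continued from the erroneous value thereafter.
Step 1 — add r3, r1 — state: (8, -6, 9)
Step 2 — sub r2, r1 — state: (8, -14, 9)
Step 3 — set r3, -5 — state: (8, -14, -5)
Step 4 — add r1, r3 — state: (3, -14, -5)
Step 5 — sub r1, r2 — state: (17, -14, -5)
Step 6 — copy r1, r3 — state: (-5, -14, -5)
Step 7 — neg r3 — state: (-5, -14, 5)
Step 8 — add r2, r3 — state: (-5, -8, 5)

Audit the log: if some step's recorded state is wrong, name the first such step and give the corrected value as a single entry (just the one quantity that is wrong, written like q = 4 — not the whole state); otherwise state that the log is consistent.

step 8, r2 = -9

1. r3 = 1 + 8 = 9 (no discrepancy)
2. r2 = -6 - 8 = -14 (matches)
3. r3 = -5 (agrees with the log)
4. r1 = 8 + -5 = 3 (checks out)
5. r1 = 3 - -14 = 17 (agrees with the log)
6. r1 = -5 (exactly as logged)
7. r3 = -(-5) = 5 (agrees with the log)
8. r2 = -14 + 5 = -9 (the entry is off here)
The earliest wrong entry is at step 8: it should read r2 = -9.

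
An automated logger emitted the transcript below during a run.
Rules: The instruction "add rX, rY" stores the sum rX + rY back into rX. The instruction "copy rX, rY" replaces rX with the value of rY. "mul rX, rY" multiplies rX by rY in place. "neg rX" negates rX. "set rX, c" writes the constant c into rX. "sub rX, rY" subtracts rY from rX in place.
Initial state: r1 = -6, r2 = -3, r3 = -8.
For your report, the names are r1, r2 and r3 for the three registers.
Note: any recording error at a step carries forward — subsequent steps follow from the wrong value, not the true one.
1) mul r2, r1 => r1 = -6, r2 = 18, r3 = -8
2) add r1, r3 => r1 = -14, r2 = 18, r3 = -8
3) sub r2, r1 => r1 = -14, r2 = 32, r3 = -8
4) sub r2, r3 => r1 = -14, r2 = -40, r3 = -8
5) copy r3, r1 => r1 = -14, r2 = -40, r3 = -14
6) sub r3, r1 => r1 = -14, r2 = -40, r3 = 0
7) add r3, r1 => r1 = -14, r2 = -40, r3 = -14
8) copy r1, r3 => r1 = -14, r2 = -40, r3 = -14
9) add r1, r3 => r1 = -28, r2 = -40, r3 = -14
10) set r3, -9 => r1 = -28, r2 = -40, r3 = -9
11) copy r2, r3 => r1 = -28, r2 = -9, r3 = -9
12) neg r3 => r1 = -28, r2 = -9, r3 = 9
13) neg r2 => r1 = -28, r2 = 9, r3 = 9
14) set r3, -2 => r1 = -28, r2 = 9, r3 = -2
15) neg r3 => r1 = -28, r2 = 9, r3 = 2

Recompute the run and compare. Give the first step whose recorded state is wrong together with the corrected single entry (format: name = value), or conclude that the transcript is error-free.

step 4, r2 = 40

Recomputing the run from the initial state:
step 1: r1 = -6, r2 = 18, r3 = -8
step 2: r1 = -14, r2 = 18, r3 = -8
step 3: r1 = -14, r2 = 32, r3 = -8
step 4: r1 = -14, r2 = 40, r3 = -8
step 5: r1 = -14, r2 = 40, r3 = -14
step 6: r1 = -14, r2 = 40, r3 = 0
step 7: r1 = -14, r2 = 40, r3 = -14
step 8: r1 = -14, r2 = 40, r3 = -14
step 9: r1 = -28, r2 = 40, r3 = -14
step 10: r1 = -28, r2 = 40, r3 = -9
step 11: r1 = -28, r2 = -9, r3 = -9
step 12: r1 = -28, r2 = -9, r3 = 9
step 13: r1 = -28, r2 = 9, r3 = 9
step 14: r1 = -28, r2 = 9, r3 = -2
step 15: r1 = -28, r2 = 9, r3 = 2
The first disagreement with the transcript is at step 4, where the value should be r2 = 40.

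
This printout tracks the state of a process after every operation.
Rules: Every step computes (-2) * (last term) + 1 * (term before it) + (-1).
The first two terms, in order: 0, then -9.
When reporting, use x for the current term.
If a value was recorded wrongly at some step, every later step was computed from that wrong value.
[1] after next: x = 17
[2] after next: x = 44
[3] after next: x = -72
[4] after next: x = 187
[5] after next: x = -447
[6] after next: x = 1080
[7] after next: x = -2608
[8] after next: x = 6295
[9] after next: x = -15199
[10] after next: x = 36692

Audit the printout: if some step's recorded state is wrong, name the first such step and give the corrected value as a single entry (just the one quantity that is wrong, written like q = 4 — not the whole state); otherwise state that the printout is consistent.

Step 1: x = -2*(-9) + (1)*(0) + (-1) = 17 — agrees with the printout.
Step 2: x = -2*(17) + (1)*(-9) + (-1) = -44 — this is not what the printout shows.
Conclusion: step 2 carries the first error; the entry should be x = -44.

step 2, x = -44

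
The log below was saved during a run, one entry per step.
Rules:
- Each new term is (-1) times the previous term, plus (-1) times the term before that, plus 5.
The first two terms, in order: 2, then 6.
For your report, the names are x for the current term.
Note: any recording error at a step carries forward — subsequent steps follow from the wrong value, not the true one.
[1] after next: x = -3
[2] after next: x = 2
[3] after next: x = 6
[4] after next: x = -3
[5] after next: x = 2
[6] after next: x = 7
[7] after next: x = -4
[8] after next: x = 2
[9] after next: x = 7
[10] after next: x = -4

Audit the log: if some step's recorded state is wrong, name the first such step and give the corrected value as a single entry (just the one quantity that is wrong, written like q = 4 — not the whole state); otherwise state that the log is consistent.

step 6, x = 6

step 1: x = -1*(6) + (-1)*(2) + (5) = -3 -> no discrepancy
step 2: x = -1*(-3) + (-1)*(6) + (5) = 2 -> matches
step 3: x = -1*(2) + (-1)*(-3) + (5) = 6 -> same as recorded
step 4: x = -1*(6) + (-1)*(2) + (5) = -3 -> exactly as logged
step 5: x = -1*(-3) + (-1)*(6) + (5) = 2 -> exactly as logged
step 6: x = -1*(2) + (-1)*(-3) + (5) = 6 -> the recorded entry deviates here
The earliest wrong entry is at step 6: it should read x = 6.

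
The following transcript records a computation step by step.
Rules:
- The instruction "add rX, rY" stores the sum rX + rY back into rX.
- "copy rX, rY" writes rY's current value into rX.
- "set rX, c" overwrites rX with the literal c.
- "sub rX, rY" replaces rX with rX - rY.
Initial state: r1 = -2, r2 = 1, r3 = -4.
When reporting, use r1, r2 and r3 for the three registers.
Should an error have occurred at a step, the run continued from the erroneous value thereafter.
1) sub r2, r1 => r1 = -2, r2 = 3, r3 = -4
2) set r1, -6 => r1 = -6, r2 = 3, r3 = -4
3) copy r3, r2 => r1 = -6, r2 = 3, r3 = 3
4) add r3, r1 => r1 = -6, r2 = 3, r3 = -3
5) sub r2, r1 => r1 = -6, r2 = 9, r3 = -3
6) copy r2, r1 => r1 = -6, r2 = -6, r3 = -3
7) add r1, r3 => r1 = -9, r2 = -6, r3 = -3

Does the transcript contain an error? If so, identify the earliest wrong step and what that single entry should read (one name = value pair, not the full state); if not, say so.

no error

Recomputing the run from the initial state:
step 1: r1 = -2, r2 = 3, r3 = -4
step 2: r1 = -6, r2 = 3, r3 = -4
step 3: r1 = -6, r2 = 3, r3 = 3
step 4: r1 = -6, r2 = 3, r3 = -3
step 5: r1 = -6, r2 = 9, r3 = -3
step 6: r1 = -6, r2 = -6, r3 = -3
step 7: r1 = -9, r2 = -6, r3 = -3
This matches the transcript at every step.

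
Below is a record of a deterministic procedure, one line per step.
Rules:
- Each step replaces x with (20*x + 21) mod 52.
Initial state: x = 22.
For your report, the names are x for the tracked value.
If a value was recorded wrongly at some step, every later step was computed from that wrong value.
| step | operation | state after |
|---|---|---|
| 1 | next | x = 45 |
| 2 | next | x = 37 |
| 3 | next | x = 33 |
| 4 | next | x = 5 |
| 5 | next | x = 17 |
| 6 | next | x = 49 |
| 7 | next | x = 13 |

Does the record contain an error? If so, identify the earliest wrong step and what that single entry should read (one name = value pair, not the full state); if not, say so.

step 1: x = (20*22 + 21) mod 52 = 45 -> matches
step 2: x = (20*45 + 21) mod 52 = 37 -> verified
step 3: x = (20*37 + 21) mod 52 = 33 -> in agreement
step 4: x = (20*33 + 21) mod 52 = 5 -> consistent with the record
step 5: x = (20*5 + 21) mod 52 = 17 -> no discrepancy
step 6: x = (20*17 + 21) mod 52 = 49 -> verified
step 7: x = (20*49 + 21) mod 52 = 13 -> agrees with the record
Every step is consistent.

no error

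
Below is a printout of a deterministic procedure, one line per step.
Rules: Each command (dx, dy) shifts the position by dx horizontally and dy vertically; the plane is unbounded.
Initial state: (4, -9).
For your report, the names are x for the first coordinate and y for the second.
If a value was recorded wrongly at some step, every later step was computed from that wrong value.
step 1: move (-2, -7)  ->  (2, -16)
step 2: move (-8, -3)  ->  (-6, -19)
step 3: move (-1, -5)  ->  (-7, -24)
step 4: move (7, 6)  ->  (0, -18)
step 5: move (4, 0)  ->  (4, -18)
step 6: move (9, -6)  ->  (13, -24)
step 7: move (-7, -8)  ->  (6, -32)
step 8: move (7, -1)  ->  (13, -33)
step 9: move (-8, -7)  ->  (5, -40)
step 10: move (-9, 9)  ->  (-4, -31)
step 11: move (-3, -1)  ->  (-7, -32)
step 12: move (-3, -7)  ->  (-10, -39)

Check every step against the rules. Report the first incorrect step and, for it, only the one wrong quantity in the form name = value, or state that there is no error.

Recomputing the run from the initial state:
step 1: x = 2, y = -16
step 2: x = -6, y = -19
step 3: x = -7, y = -24
step 4: x = 0, y = -18
step 5: x = 4, y = -18
step 6: x = 13, y = -24
step 7: x = 6, y = -32
step 8: x = 13, y = -33
step 9: x = 5, y = -40
step 10: x = -4, y = -31
step 11: x = -7, y = -32
step 12: x = -10, y = -39
This matches the printout at every step.

no error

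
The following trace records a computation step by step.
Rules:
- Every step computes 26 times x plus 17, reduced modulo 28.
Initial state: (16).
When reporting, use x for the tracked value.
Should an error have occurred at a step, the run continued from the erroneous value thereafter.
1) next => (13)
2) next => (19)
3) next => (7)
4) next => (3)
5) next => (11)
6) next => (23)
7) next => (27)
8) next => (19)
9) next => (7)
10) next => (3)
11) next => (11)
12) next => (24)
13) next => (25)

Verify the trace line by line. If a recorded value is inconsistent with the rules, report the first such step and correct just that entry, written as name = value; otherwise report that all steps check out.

step 12, x = 23

Recomputing the run from the initial state:
step 1: x = 13
step 2: x = 19
step 3: x = 7
step 4: x = 3
step 5: x = 11
step 6: x = 23
step 7: x = 27
step 8: x = 19
step 9: x = 7
step 10: x = 3
step 11: x = 11
step 12: x = 23
step 13: x = 27
The first disagreement with the trace is at step 12, where the value should be x = 23.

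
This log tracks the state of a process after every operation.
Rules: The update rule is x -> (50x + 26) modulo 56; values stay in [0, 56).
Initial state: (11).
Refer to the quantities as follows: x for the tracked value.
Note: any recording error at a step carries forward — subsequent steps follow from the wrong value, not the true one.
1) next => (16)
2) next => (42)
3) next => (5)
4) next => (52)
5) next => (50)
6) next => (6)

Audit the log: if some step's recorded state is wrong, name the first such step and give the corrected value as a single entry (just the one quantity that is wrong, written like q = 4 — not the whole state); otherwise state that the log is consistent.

step 3, x = 54

step 1: x = (50*11 + 26) mod 56 = 16 -> exactly as logged
step 2: x = (50*16 + 26) mod 56 = 42 -> verified
step 3: x = (50*42 + 26) mod 56 = 54 -> first mismatch against the log
So the first discrepancy is step 3, where the right value is x = 54.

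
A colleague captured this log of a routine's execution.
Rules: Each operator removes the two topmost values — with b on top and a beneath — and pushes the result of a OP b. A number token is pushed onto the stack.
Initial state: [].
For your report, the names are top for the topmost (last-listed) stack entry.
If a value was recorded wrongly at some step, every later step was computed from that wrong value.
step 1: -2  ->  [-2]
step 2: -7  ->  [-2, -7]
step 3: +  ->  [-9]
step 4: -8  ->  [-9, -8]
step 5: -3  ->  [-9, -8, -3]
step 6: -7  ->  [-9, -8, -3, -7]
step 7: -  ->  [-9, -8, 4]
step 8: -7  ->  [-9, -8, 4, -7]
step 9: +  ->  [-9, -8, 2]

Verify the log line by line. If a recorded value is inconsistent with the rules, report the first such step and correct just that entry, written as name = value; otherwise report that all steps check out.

step 9, top = -3

1. push -2: top = -2 (same as recorded)
2. push -7: top = -7 (agrees with the log)
3. -2 + -7 = -9 (confirmed correct)
4. push -8: top = -8 (confirmed correct)
5. push -3: top = -3 (exactly as logged)
6. push -7: top = -7 (checks out)
7. -3 - -7 = 4 (in agreement)
8. push -7: top = -7 (matches)
9. 4 + -7 = -3 (this is not what the log shows)
The earliest wrong entry is at step 9: it should read top = -3.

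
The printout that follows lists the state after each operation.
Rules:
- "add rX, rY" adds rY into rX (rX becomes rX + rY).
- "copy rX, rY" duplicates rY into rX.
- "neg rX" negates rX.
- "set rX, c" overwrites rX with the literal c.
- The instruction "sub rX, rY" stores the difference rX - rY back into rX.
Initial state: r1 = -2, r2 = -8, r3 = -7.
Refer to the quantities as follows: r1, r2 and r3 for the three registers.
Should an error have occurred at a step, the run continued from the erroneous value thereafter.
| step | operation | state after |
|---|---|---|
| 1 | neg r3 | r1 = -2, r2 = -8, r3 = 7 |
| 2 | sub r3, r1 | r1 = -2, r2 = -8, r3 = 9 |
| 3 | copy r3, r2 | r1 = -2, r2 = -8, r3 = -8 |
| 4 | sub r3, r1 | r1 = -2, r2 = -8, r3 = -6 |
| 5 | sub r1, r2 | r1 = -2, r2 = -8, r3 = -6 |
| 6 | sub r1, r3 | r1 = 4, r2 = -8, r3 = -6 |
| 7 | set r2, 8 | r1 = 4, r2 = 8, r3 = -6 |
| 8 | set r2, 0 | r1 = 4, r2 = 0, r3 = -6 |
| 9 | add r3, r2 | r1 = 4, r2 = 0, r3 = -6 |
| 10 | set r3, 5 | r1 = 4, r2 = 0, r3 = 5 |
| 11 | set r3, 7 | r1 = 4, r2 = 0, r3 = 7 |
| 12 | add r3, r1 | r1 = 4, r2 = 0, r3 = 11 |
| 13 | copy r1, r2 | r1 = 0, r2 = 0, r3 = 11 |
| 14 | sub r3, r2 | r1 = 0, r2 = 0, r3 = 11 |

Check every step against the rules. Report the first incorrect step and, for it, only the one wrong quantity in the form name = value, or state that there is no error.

Recomputing the run from the initial state:
step 1: r1 = -2, r2 = -8, r3 = 7
step 2: r1 = -2, r2 = -8, r3 = 9
step 3: r1 = -2, r2 = -8, r3 = -8
step 4: r1 = -2, r2 = -8, r3 = -6
step 5: r1 = 6, r2 = -8, r3 = -6
step 6: r1 = 12, r2 = -8, r3 = -6
step 7: r1 = 12, r2 = 8, r3 = -6
step 8: r1 = 12, r2 = 0, r3 = -6
step 9: r1 = 12, r2 = 0, r3 = -6
step 10: r1 = 12, r2 = 0, r3 = 5
step 11: r1 = 12, r2 = 0, r3 = 7
step 12: r1 = 12, r2 = 0, r3 = 19
step 13: r1 = 0, r2 = 0, r3 = 19
step 14: r1 = 0, r2 = 0, r3 = 19
The first disagreement with the printout is at step 5, where the value should be r1 = 6.

step 5, r1 = 6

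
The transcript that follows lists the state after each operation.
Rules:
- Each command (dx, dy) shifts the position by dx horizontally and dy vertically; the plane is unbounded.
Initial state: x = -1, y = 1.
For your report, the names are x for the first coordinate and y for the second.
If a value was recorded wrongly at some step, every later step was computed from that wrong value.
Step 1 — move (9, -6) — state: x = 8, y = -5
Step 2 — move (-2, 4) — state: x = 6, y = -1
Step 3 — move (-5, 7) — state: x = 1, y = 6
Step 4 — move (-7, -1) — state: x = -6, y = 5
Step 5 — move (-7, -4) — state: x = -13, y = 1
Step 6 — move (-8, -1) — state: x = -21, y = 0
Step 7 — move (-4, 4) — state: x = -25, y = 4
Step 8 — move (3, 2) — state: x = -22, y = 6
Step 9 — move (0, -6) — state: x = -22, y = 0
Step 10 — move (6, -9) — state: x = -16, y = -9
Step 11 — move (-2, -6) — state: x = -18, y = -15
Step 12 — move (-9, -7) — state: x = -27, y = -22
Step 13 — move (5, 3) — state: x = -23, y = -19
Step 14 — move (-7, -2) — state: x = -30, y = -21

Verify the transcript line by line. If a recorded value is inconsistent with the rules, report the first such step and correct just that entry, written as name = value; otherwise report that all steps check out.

step 1: x = -1 + (9) = 8, y = 1 + (-6) = -5 -> in agreement
step 2: x = 8 + (-2) = 6, y = -5 + (4) = -1 -> same as recorded
step 3: x = 6 + (-5) = 1, y = -1 + (7) = 6 -> no discrepancy
step 4: x = 1 + (-7) = -6, y = 6 + (-1) = 5 -> in agreement
step 5: x = -6 + (-7) = -13, y = 5 + (-4) = 1 -> agrees with the transcript
step 6: x = -13 + (-8) = -21, y = 1 + (-1) = 0 -> exactly as logged
step 7: x = -21 + (-4) = -25, y = 0 + (4) = 4 -> in agreement
step 8: x = -25 + (3) = -22, y = 4 + (2) = 6 -> checks out
step 9: x = -22 + (0) = -22, y = 6 + (-6) = 0 -> same as recorded
step 10: x = -22 + (6) = -16, y = 0 + (-9) = -9 -> exactly as logged
step 11: x = -16 + (-2) = -18, y = -9 + (-6) = -15 -> confirmed correct
step 12: x = -18 + (-9) = -27, y = -15 + (-7) = -22 -> in agreement
step 13: x = -27 + (5) = -22, y = -22 + (3) = -19 -> the recorded entry deviates here
Conclusion: step 13 carries the first error; the entry should be x = -22.

step 13, x = -22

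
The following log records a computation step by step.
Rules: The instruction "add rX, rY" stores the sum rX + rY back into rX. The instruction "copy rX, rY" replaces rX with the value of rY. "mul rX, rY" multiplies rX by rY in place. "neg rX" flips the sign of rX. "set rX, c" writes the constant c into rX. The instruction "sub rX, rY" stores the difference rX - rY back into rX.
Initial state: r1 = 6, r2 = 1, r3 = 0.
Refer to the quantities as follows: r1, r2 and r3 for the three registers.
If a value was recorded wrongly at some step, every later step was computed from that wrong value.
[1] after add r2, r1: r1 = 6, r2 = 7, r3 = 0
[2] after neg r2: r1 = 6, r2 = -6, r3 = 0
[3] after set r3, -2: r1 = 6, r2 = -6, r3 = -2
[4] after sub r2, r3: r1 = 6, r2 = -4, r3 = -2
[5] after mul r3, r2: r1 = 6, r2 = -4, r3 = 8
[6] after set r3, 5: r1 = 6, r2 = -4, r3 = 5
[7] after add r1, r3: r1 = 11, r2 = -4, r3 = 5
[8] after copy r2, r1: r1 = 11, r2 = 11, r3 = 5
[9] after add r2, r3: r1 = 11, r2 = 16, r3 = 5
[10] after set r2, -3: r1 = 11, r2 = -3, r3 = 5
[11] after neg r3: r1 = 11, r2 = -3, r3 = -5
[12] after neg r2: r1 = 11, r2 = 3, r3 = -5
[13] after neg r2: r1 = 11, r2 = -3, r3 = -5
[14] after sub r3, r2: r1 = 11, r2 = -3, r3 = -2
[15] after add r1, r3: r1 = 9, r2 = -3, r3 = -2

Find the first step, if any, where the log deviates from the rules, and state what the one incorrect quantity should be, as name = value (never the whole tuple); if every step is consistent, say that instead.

Step 1: r2 = 1 + 6 = 7 — confirmed correct.
Step 2: r2 = -(7) = -7 — the recorded entry deviates here.
First incorrect step: 2; the correct value is r2 = -7.

step 2, r2 = -7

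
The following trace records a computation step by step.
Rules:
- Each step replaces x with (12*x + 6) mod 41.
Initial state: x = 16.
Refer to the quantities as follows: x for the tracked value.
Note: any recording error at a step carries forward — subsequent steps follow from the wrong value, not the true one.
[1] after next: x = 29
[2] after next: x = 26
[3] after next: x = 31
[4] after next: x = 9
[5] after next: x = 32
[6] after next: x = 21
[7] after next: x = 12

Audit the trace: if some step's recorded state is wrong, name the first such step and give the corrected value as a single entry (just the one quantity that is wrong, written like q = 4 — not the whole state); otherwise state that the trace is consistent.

Recomputing the run from the initial state:
step 1: x = 34
step 2: x = 4
step 3: x = 13
step 4: x = 39
step 5: x = 23
step 6: x = 36
step 7: x = 28
The first disagreement with the trace is at step 1, where the value should be x = 34.

step 1, x = 34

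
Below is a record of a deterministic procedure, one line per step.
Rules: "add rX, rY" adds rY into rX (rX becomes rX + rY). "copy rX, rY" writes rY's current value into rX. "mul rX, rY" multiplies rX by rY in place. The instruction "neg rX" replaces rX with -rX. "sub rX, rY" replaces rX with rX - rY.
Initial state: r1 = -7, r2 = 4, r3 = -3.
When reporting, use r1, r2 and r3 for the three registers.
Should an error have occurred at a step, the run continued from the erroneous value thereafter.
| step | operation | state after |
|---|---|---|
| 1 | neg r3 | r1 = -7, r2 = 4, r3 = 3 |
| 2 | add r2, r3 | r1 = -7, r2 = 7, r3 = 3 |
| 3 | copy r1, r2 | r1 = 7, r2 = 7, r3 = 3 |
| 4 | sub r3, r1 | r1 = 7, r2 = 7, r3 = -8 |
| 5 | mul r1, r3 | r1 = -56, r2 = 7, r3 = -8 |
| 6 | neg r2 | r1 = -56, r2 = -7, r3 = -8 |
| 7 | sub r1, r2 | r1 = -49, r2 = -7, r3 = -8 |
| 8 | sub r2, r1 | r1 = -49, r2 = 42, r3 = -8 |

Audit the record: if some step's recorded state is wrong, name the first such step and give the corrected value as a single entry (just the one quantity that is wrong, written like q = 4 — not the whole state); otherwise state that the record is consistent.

step 4, r3 = -4

1. r3 = -(-3) = 3 (matches)
2. r2 = 4 + 3 = 7 (matches)
3. r1 = 7 (checks out)
4. r3 = 3 - 7 = -4 (a discrepancy with the record)
The earliest wrong entry is at step 4: it should read r3 = -4.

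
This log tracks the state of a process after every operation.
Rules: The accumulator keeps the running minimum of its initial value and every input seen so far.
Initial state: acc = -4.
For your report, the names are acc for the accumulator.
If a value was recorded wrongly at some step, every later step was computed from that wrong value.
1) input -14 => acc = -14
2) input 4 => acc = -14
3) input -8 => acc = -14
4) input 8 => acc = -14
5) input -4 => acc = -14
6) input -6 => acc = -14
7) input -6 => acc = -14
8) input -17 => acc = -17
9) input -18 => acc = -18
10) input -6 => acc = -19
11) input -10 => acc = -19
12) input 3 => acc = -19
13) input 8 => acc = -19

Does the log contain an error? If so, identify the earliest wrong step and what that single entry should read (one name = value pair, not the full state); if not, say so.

Step 1: acc = min(-4, -14) = -14 — consistent with the log.
Step 2: acc = min(-14, 4) = -14 — no discrepancy.
Step 3: acc = min(-14, -8) = -14 — no discrepancy.
Step 4: acc = min(-14, 8) = -14 — checks out.
Step 5: acc = min(-14, -4) = -14 — agrees with the log.
Step 6: acc = min(-14, -6) = -14 — same as recorded.
Step 7: acc = min(-14, -6) = -14 — in agreement.
Step 8: acc = min(-14, -17) = -17 — agrees with the log.
Step 9: acc = min(-17, -18) = -18 — exactly as logged.
Step 10: acc = min(-18, -6) = -18 — this is not what the log shows.
First incorrect step: 10; the correct value is acc = -18.

step 10, acc = -18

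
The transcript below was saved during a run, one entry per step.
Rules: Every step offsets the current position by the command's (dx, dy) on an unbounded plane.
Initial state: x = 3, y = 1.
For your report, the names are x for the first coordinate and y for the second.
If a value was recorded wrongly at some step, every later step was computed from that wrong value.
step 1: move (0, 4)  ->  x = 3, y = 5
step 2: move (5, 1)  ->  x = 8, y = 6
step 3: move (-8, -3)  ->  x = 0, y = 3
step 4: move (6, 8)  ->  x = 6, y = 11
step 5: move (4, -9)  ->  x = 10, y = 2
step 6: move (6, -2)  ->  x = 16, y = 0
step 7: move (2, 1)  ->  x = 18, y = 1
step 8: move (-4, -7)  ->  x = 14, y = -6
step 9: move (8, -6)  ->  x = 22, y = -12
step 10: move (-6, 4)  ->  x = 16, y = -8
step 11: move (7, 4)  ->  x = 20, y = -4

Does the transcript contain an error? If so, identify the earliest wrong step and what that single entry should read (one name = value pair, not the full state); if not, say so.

step 11, x = 23

Recomputing the run from the initial state:
step 1: x = 3, y = 5
step 2: x = 8, y = 6
step 3: x = 0, y = 3
step 4: x = 6, y = 11
step 5: x = 10, y = 2
step 6: x = 16, y = 0
step 7: x = 18, y = 1
step 8: x = 14, y = -6
step 9: x = 22, y = -12
step 10: x = 16, y = -8
step 11: x = 23, y = -4
The first disagreement with the transcript is at step 11, where the value should be x = 23.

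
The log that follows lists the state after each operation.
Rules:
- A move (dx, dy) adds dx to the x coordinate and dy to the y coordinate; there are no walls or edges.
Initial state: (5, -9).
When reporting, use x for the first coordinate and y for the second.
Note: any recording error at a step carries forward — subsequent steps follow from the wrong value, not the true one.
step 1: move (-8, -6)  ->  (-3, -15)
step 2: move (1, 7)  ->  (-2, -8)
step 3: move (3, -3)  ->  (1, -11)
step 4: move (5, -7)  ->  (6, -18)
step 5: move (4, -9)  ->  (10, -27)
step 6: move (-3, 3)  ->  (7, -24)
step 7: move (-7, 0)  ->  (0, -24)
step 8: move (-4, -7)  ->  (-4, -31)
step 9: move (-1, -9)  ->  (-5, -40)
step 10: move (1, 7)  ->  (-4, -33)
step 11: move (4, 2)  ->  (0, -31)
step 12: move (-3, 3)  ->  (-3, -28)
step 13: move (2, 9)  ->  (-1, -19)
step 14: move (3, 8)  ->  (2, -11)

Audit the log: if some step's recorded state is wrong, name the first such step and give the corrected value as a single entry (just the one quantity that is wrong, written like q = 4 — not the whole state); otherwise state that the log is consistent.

Step 1: x = 5 + (-8) = -3, y = -9 + (-6) = -15 — in agreement.
Step 2: x = -3 + (1) = -2, y = -15 + (7) = -8 — agrees with the log.
Step 3: x = -2 + (3) = 1, y = -8 + (-3) = -11 — confirmed correct.
Step 4: x = 1 + (5) = 6, y = -11 + (-7) = -18 — checks out.
Step 5: x = 6 + (4) = 10, y = -18 + (-9) = -27 — confirmed correct.
Step 6: x = 10 + (-3) = 7, y = -27 + (3) = -24 — confirmed correct.
Step 7: x = 7 + (-7) = 0, y = -24 + (0) = -24 — no discrepancy.
Step 8: x = 0 + (-4) = -4, y = -24 + (-7) = -31 — in agreement.
Step 9: x = -4 + (-1) = -5, y = -31 + (-9) = -40 — same as recorded.
Step 10: x = -5 + (1) = -4, y = -40 + (7) = -33 — exactly as logged.
Step 11: x = -4 + (4) = 0, y = -33 + (2) = -31 — agrees with the log.
Step 12: x = 0 + (-3) = -3, y = -31 + (3) = -28 — in agreement.
Step 13: x = -3 + (2) = -1, y = -28 + (9) = -19 — agrees with the log.
Step 14: x = -1 + (3) = 2, y = -19 + (8) = -11 — agrees with the log.
Each recorded entry agrees with the recomputation.

no error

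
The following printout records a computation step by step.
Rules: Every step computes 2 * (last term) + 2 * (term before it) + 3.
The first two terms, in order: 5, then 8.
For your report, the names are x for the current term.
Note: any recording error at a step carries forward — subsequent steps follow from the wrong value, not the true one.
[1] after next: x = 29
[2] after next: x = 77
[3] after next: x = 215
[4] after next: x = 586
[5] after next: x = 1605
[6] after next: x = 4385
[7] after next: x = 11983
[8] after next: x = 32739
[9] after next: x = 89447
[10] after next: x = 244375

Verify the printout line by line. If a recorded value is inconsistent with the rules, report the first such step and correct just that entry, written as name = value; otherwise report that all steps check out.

1. x = 2*(8) + (2)*(5) + (3) = 29 (agrees with the printout)
2. x = 2*(29) + (2)*(8) + (3) = 77 (matches)
3. x = 2*(77) + (2)*(29) + (3) = 215 (verified)
4. x = 2*(215) + (2)*(77) + (3) = 587 (a discrepancy with the printout)
First deviation found at step 4; the corrected entry is x = 587.

step 4, x = 587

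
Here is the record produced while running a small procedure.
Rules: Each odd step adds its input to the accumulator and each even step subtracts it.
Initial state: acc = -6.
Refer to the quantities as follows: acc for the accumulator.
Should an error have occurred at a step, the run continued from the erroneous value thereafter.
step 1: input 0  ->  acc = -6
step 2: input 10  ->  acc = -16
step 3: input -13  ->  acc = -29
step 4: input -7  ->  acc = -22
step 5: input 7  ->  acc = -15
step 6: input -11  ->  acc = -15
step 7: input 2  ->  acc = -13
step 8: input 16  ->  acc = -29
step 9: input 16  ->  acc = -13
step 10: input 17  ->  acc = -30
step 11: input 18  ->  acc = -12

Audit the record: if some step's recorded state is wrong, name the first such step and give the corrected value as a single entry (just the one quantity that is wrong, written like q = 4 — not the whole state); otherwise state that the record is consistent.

Recomputing the run from the initial state:
step 1: acc = -6
step 2: acc = -16
step 3: acc = -29
step 4: acc = -22
step 5: acc = -15
step 6: acc = -4
step 7: acc = -2
step 8: acc = -18
step 9: acc = -2
step 10: acc = -19
step 11: acc = -1
The first disagreement with the record is at step 6, where the value should be acc = -4.

step 6, acc = -4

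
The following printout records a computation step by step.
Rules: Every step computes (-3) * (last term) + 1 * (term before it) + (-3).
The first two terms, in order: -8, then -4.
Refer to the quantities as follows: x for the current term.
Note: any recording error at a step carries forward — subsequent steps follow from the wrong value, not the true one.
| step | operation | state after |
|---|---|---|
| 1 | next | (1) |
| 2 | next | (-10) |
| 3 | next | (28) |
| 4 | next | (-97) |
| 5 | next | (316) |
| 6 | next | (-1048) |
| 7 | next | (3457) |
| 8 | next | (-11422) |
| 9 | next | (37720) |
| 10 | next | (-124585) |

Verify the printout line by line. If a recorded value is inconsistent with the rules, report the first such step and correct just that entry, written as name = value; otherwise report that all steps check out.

no error

1. x = -3*(-4) + (1)*(-8) + (-3) = 1 (checks out)
2. x = -3*(1) + (1)*(-4) + (-3) = -10 (same as recorded)
3. x = -3*(-10) + (1)*(1) + (-3) = 28 (in agreement)
4. x = -3*(28) + (1)*(-10) + (-3) = -97 (no discrepancy)
5. x = -3*(-97) + (1)*(28) + (-3) = 316 (same as recorded)
6. x = -3*(316) + (1)*(-97) + (-3) = -1048 (checks out)
7. x = -3*(-1048) + (1)*(316) + (-3) = 3457 (matches)
8. x = -3*(3457) + (1)*(-1048) + (-3) = -11422 (no discrepancy)
9. x = -3*(-11422) + (1)*(3457) + (-3) = 37720 (confirmed correct)
10. x = -3*(37720) + (1)*(-11422) + (-3) = -124585 (consistent with the printout)
All steps check out; nothing to correct.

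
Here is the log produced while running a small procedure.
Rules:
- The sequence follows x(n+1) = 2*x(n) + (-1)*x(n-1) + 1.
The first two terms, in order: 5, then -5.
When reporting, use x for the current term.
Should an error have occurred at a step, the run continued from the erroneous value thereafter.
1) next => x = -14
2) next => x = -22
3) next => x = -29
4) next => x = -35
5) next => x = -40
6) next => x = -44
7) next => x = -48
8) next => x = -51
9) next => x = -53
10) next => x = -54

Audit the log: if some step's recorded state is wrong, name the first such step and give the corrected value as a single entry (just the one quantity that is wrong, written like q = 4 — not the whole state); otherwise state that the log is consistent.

Step 1: x = 2*(-5) + (-1)*(5) + (1) = -14 — exactly as logged.
Step 2: x = 2*(-14) + (-1)*(-5) + (1) = -22 — checks out.
Step 3: x = 2*(-22) + (-1)*(-14) + (1) = -29 — matches.
Step 4: x = 2*(-29) + (-1)*(-22) + (1) = -35 — confirmed correct.
Step 5: x = 2*(-35) + (-1)*(-29) + (1) = -40 — matches.
Step 6: x = 2*(-40) + (-1)*(-35) + (1) = -44 — verified.
Step 7: x = 2*(-44) + (-1)*(-40) + (1) = -47 — a discrepancy with the log.
So the first discrepancy is step 7, where the right value is x = -47.

step 7, x = -47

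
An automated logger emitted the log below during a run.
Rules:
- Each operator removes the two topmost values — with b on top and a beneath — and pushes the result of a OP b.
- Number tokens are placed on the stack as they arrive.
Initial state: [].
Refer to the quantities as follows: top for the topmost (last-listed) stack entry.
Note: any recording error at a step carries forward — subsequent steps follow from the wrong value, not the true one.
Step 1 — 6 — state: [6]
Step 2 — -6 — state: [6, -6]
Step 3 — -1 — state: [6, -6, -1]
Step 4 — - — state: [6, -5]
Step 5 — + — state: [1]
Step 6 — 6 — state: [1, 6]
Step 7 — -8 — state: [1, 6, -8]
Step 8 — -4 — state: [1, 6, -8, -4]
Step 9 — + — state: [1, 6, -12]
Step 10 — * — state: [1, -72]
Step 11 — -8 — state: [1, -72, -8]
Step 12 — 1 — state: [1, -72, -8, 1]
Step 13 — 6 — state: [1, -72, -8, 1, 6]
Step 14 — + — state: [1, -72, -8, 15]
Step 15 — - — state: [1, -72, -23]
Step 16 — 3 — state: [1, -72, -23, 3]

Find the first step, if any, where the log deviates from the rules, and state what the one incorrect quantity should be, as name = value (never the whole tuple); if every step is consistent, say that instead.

step 14, top = 7

Recomputing the run from the initial state:
step 1: [6]
step 2: [6, -6]
step 3: [6, -6, -1]
step 4: [6, -5]
step 5: [1]
step 6: [1, 6]
step 7: [1, 6, -8]
step 8: [1, 6, -8, -4]
step 9: [1, 6, -12]
step 10: [1, -72]
step 11: [1, -72, -8]
step 12: [1, -72, -8, 1]
step 13: [1, -72, -8, 1, 6]
step 14: [1, -72, -8, 7]
step 15: [1, -72, -15]
step 16: [1, -72, -15, 3]
The first disagreement with the log is at step 14, where the value should be top = 7.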